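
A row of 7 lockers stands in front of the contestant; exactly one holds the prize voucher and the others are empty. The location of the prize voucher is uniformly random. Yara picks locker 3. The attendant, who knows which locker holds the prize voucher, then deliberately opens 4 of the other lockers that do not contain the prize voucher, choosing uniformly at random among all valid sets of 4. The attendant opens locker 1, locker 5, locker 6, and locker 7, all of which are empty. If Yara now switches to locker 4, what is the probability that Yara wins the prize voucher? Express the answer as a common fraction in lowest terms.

3/7

Consider each possible location of the prize voucher in turn.
If it is in any of lockers 1, 5, 6, and 7 (prior 1/7 each): that locker was opened and seen not to hold the prize — ruled out; weight (1/7)·0 = 0 each.
If it is in either of lockers 2 and 4 (prior 1/7 each): the attendant has 5 equally likely choices, so probability 1/5; weight (1/7)·(1/5) = 1/35 each.
If it is in locker 3 (prior 1/7): the attendant has 15 equally likely choices, so probability 1/15; weight (1/7)·(1/15) = 1/105.
The weights sum to 1/15.
So P(the prize voucher in locker 4 | the attendant opened locker 1, locker 5, locker 6, and locker 7) = (1/35) / (1/15) = 3/7.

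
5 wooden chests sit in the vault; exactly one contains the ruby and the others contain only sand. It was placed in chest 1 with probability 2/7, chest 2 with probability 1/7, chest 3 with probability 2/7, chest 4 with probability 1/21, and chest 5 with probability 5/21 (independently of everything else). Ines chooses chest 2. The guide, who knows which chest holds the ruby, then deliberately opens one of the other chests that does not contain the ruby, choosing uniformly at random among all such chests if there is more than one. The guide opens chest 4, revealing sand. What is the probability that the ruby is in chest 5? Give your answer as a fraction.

Consider each possible location of the ruby in turn.
If it is in either of chests 1 and 3 (prior 2/7 each): the guide has 3 equally likely choices, so probability 1/3; weight (2/7)·(1/3) = 2/21 each.
If it is in chest 2 (prior 1/7): the guide has 4 equally likely choices, so probability 1/4; weight (1/7)·(1/4) = 1/28.
If it is in chest 4 (prior 1/21): the guide opened chest 4, so this case is ruled out; weight (1/21)·0 = 0.
If it is in chest 5 (prior 5/21): the guide has 3 equally likely choices, so probability 1/3; weight (5/21)·(1/3) = 5/63.
The weights sum to 11/36.
So P(the ruby in chest 5 | the guide opened chest 4) = (5/63) / (11/36) = 20/77.

20/77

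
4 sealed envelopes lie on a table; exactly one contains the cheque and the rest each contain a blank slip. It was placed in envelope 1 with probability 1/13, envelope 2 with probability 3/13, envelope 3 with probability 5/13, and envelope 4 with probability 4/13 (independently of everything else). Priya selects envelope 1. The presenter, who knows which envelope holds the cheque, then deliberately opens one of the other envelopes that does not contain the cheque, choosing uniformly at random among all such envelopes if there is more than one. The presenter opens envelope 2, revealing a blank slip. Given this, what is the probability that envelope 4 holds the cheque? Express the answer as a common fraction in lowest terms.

Condition on the true location of the cheque.
If it is in envelope 1 (prior 1/13): the presenter has 3 equally likely choices, so probability 1/3; weight (1/13)·(1/3) = 1/39.
If it is in envelope 2 (prior 3/13): the presenter opened envelope 2, so this case is ruled out; weight (3/13)·0 = 0.
If it is in envelope 3 (prior 5/13): the presenter has 2 equally likely choices, so probability 1/2; weight (5/13)·(1/2) = 5/26.
If it is in envelope 4 (prior 4/13): the presenter has 2 equally likely choices, so probability 1/2; weight (4/13)·(1/2) = 2/13.
The weights sum to 29/78.
So P(the cheque in envelope 4 | the presenter opened envelope 2) = (2/13) / (29/78) = 12/29.

12/29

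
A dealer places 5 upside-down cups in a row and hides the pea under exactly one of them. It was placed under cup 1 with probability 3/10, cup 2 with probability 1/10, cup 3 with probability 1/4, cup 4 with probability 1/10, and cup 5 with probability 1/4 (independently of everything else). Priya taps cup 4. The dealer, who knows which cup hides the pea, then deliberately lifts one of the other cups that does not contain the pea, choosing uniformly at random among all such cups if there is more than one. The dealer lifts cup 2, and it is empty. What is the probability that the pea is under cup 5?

2/7

Consider each possible location of the pea in turn.
If it is under cup 1 (prior 3/10): the dealer has 3 equally likely choices, so probability 1/3; weight (3/10)·(1/3) = 1/10.
If it is under cup 2 (prior 1/10): the dealer opened cup 2, so this case is ruled out; weight (1/10)·0 = 0.
If it is under either of cups 3 and 5 (prior 1/4 each): the dealer has 3 equally likely choices, so probability 1/3; weight (1/4)·(1/3) = 1/12 each.
If it is under cup 4 (prior 1/10): the dealer has 4 equally likely choices, so probability 1/4; weight (1/10)·(1/4) = 1/40.
The weights sum to 7/24.
So P(the pea under cup 5 | the dealer opened cup 2) = (1/12) / (7/24) = 2/7.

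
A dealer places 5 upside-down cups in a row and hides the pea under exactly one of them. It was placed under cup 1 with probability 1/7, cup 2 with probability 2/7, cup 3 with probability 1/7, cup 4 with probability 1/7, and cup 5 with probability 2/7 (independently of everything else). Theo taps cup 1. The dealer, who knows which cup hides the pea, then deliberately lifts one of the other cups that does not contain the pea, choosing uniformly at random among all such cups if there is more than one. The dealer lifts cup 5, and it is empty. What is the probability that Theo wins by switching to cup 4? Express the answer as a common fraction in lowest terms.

Apply Bayes' rule, conditioning on where the pea actually is.
If it is under cup 1 (prior 1/7): the dealer has 4 equally likely choices, so probability 1/4; weight (1/7)·(1/4) = 1/28.
If it is under cup 2 (prior 2/7): the dealer has 3 equally likely choices, so probability 1/3; weight (2/7)·(1/3) = 2/21.
If it is under either of cups 3 and 4 (prior 1/7 each): the dealer has 3 equally likely choices, so probability 1/3; weight (1/7)·(1/3) = 1/21 each.
If it is under cup 5 (prior 2/7): the dealer opened cup 5, so this case is ruled out; weight (2/7)·0 = 0.
The weights sum to 19/84.
So P(the pea under cup 4 | the dealer opened cup 5) = (1/21) / (19/84) = 4/19.

4/19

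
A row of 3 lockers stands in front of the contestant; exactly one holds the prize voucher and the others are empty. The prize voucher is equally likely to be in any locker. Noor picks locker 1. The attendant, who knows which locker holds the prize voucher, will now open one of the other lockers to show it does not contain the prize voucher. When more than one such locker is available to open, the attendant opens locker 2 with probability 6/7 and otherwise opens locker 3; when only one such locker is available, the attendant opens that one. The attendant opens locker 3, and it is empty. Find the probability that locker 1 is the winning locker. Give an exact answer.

1/8

Consider each possible location of the prize voucher in turn.
If it is in locker 1 (prior 1/3): locker 2 is available but not opened, probability 1/7; weight (1/3)·(1/7) = 1/21.
If it is in locker 2 (prior 1/3): only locker 3 is available, probability 1; weight (1/3)·1 = 1/3.
If it is in locker 3 (prior 1/3): the attendant opened locker 3, so this case is ruled out; weight (1/3)·0 = 0.
The weights sum to 8/21.
So P(the prize voucher in locker 1 | the attendant opened locker 3) = (1/21) / (8/21) = 1/8.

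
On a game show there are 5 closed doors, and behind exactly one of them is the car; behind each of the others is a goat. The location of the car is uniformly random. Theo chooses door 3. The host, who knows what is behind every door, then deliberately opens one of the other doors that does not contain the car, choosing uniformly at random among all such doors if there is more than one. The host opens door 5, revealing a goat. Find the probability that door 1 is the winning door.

Apply Bayes' rule, conditioning on where the car actually is.
If it is behind any of doors 1, 2, and 4 (prior 1/5 each): the host has 3 equally likely choices, so probability 1/3; weight (1/5)·(1/3) = 1/15 each.
If it is behind door 3 (prior 1/5): the host has 4 equally likely choices, so probability 1/4; weight (1/5)·(1/4) = 1/20.
If it is behind door 5 (prior 1/5): the host opened door 5, so this case is ruled out; weight (1/5)·0 = 0.
The weights sum to 1/4.
So P(the car behind door 1 | the host opened door 5) = (1/15) / (1/4) = 4/15.

4/15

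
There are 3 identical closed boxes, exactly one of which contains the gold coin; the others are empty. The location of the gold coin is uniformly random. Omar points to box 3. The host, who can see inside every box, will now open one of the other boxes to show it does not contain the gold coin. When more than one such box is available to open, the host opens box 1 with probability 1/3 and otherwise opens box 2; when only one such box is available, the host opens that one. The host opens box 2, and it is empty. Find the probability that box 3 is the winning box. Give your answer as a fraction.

Apply Bayes' rule, conditioning on where the gold coin actually is.
If it is in box 1 (prior 1/3): only box 2 is available, probability 1; weight (1/3)·1 = 1/3.
If it is in box 2 (prior 1/3): the host opened box 2, so this case is ruled out; weight (1/3)·0 = 0.
If it is in box 3 (prior 1/3): box 1 is available but not opened, probability 2/3; weight (1/3)·(2/3) = 2/9.
The weights sum to 5/9.
So P(the gold coin in box 3 | the host opened box 2) = (2/9) / (5/9) = 2/5.

2/5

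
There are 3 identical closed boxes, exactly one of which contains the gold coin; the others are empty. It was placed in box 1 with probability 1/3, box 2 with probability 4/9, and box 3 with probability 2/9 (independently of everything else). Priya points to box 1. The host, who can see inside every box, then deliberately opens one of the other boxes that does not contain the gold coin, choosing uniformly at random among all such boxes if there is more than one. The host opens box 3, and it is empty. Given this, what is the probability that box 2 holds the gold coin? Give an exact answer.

8/11

Consider each possible location of the gold coin in turn.
If it is in box 1 (prior 1/3): the host has 2 equally likely choices, so probability 1/2; weight (1/3)·(1/2) = 1/6.
If it is in box 2 (prior 4/9): the host has no choice, probability 1; weight (4/9)·1 = 4/9.
If it is in box 3 (prior 2/9): the host opened box 3, so this case is ruled out; weight (2/9)·0 = 0.
The weights sum to 11/18.
So P(the gold coin in box 2 | the host opened box 3) = (4/9) / (11/18) = 8/11.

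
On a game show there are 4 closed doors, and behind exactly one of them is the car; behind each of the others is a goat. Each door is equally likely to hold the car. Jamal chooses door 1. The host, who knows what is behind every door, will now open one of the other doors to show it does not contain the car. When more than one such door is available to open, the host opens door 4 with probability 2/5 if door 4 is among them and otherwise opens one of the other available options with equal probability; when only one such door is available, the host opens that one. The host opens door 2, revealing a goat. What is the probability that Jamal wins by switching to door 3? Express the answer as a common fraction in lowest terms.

Apply Bayes' rule, conditioning on where the car actually is.
If it is behind door 1 (prior 1/4): door 4 is available but not opened; door 2 gets probability (1 − 2/5)/2 = 3/10; weight (1/4)·(3/10) = 3/40.
If it is behind door 2 (prior 1/4): the host opened door 2, so this case is ruled out; weight (1/4)·0 = 0.
If it is behind door 3 (prior 1/4): door 4 is available but not opened, probability 3/5; weight (1/4)·(3/5) = 3/20.
If it is behind door 4 (prior 1/4): door 4 holds the prize so is unavailable; the host chooses uniformly among the 2 others, probability 1/2; weight (1/4)·(1/2) = 1/8.
The weights sum to 7/20.
So P(the car behind door 3 | the host opened door 2) = (3/20) / (7/20) = 3/7.

3/7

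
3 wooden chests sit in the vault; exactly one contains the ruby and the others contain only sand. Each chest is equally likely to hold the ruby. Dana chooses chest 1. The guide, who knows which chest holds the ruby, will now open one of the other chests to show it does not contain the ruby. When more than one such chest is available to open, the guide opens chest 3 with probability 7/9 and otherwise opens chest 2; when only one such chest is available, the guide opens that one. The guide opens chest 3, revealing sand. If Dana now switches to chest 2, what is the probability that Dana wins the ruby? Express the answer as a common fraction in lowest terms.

Consider each possible location of the ruby in turn.
If it is in chest 1 (prior 1/3): chest 3 is available, opened with probability 7/9; weight (1/3)·(7/9) = 7/27.
If it is in chest 2 (prior 1/3): only chest 3 is available, probability 1; weight (1/3)·1 = 1/3.
If it is in chest 3 (prior 1/3): the guide opened chest 3, so this case is ruled out; weight (1/3)·0 = 0.
The weights sum to 16/27.
So P(the ruby in chest 2 | the guide opened chest 3) = (1/3) / (16/27) = 9/16.

9/16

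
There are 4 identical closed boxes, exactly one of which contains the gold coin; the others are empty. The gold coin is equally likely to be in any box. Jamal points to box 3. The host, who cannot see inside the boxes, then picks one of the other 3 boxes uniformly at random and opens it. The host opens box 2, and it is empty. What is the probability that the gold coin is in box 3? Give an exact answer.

1/3

Because the host chose which box to open without knowing where the gold coin is, the choice is independent of the prize location. Learning that box 2 does not hold the gold coin simply rules out that one location and leaves the remaining 3 boxes still equally likely by symmetry.
So P(the gold coin in box 3) = 1/3.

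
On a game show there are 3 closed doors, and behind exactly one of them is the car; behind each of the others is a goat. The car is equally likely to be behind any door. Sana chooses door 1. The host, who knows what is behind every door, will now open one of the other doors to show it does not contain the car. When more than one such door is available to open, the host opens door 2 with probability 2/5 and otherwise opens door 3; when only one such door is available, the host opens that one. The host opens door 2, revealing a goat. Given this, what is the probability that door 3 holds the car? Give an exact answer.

5/7

Apply Bayes' rule, conditioning on where the car actually is.
If it is behind door 1 (prior 1/3): door 2 is available, opened with probability 2/5; weight (1/3)·(2/5) = 2/15.
If it is behind door 2 (prior 1/3): the host opened door 2, so this case is ruled out; weight (1/3)·0 = 0.
If it is behind door 3 (prior 1/3): only door 2 is available, probability 1; weight (1/3)·1 = 1/3.
The weights sum to 7/15.
So P(the car behind door 3 | the host opened door 2) = (1/3) / (7/15) = 5/7.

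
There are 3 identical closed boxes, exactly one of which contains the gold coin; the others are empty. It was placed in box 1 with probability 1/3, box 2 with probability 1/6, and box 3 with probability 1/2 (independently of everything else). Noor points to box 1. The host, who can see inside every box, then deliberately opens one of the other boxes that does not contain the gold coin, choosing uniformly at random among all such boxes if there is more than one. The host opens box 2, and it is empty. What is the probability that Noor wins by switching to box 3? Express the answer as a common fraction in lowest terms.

3/4

Consider each possible location of the gold coin in turn.
If it is in box 1 (prior 1/3): the host has 2 equally likely choices, so probability 1/2; weight (1/3)·(1/2) = 1/6.
If it is in box 2 (prior 1/6): the host opened box 2, so this case is ruled out; weight (1/6)·0 = 0.
If it is in box 3 (prior 1/2): the host has no choice, probability 1; weight (1/2)·1 = 1/2.
The weights sum to 2/3.
So P(the gold coin in box 3 | the host opened box 2) = (1/2) / (2/3) = 3/4.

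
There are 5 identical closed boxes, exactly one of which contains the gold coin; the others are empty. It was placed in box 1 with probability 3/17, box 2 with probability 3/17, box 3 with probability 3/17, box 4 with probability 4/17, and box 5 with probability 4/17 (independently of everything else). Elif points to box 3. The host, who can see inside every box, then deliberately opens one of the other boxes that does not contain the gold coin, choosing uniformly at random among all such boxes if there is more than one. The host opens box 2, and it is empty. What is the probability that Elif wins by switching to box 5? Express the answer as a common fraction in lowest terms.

16/53

Condition on the true location of the gold coin.
If it is in box 1 (prior 3/17): the host has 3 equally likely choices, so probability 1/3; weight (3/17)·(1/3) = 1/17.
If it is in box 2 (prior 3/17): the host opened box 2, so this case is ruled out; weight (3/17)·0 = 0.
If it is in box 3 (prior 3/17): the host has 4 equally likely choices, so probability 1/4; weight (3/17)·(1/4) = 3/68.
If it is in either of boxes 4 and 5 (prior 4/17 each): the host has 3 equally likely choices, so probability 1/3; weight (4/17)·(1/3) = 4/51 each.
The weights sum to 53/204.
So P(the gold coin in box 5 | the host opened box 2) = (4/51) / (53/204) = 16/53.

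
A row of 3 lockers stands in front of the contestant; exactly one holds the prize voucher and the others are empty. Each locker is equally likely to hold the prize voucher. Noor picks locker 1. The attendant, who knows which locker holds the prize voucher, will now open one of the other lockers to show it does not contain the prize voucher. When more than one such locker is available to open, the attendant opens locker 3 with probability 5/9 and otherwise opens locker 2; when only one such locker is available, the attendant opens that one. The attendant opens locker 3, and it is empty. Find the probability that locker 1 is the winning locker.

Consider each possible location of the prize voucher in turn.
If it is in locker 1 (prior 1/3): locker 3 is available, opened with probability 5/9; weight (1/3)·(5/9) = 5/27.
If it is in locker 2 (prior 1/3): only locker 3 is available, probability 1; weight (1/3)·1 = 1/3.
If it is in locker 3 (prior 1/3): the attendant opened locker 3, so this case is ruled out; weight (1/3)·0 = 0.
The weights sum to 14/27.
So P(the prize voucher in locker 1 | the attendant opened locker 3) = (5/27) / (14/27) = 5/14.

5/14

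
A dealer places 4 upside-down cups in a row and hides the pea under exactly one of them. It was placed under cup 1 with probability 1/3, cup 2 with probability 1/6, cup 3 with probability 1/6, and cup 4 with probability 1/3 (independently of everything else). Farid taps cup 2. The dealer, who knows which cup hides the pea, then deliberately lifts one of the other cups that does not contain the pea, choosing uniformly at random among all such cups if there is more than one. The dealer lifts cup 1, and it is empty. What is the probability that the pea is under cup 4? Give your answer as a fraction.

Condition on the true location of the pea.
If it is under cup 1 (prior 1/3): the dealer opened cup 1, so this case is ruled out; weight (1/3)·0 = 0.
If it is under cup 2 (prior 1/6): the dealer has 3 equally likely choices, so probability 1/3; weight (1/6)·(1/3) = 1/18.
If it is under cup 3 (prior 1/6): the dealer has 2 equally likely choices, so probability 1/2; weight (1/6)·(1/2) = 1/12.
If it is under cup 4 (prior 1/3): the dealer has 2 equally likely choices, so probability 1/2; weight (1/3)·(1/2) = 1/6.
The weights sum to 11/36.
So P(the pea under cup 4 | the dealer opened cup 1) = (1/6) / (11/36) = 6/11.

6/11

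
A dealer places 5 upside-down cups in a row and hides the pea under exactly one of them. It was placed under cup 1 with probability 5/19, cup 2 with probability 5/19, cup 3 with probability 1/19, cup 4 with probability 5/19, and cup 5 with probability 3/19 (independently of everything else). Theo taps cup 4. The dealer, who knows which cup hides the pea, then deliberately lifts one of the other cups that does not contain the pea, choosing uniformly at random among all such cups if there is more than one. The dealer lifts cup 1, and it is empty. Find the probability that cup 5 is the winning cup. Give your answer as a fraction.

4/17

Apply Bayes' rule, conditioning on where the pea actually is.
If it is under cup 1 (prior 5/19): the dealer opened cup 1, so this case is ruled out; weight (5/19)·0 = 0.
If it is under cup 2 (prior 5/19): the dealer has 3 equally likely choices, so probability 1/3; weight (5/19)·(1/3) = 5/57.
If it is under cup 3 (prior 1/19): the dealer has 3 equally likely choices, so probability 1/3; weight (1/19)·(1/3) = 1/57.
If it is under cup 4 (prior 5/19): the dealer has 4 equally likely choices, so probability 1/4; weight (5/19)·(1/4) = 5/76.
If it is under cup 5 (prior 3/19): the dealer has 3 equally likely choices, so probability 1/3; weight (3/19)·(1/3) = 1/19.
The weights sum to 17/76.
So P(the pea under cup 5 | the dealer opened cup 1) = (1/19) / (17/76) = 4/17.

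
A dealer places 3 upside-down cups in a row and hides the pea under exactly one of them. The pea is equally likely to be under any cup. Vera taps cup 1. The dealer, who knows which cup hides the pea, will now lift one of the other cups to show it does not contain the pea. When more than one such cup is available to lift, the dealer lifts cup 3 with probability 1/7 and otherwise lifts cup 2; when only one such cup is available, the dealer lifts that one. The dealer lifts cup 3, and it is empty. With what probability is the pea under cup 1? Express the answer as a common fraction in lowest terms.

Consider each possible location of the pea in turn.
If it is under cup 1 (prior 1/3): cup 3 is available, opened with probability 1/7; weight (1/3)·(1/7) = 1/21.
If it is under cup 2 (prior 1/3): only cup 3 is available, probability 1; weight (1/3)·1 = 1/3.
If it is under cup 3 (prior 1/3): the dealer opened cup 3, so this case is ruled out; weight (1/3)·0 = 0.
The weights sum to 8/21.
So P(the pea under cup 1 | the dealer opened cup 3) = (1/21) / (8/21) = 1/8.

1/8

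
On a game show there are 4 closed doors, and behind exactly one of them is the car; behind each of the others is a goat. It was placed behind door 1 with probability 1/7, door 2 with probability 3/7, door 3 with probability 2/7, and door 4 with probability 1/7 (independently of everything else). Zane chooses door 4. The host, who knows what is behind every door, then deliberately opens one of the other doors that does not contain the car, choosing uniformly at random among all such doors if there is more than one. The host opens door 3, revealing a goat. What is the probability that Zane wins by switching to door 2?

9/14

Consider each possible location of the car in turn.
If it is behind door 1 (prior 1/7): the host has 2 equally likely choices, so probability 1/2; weight (1/7)·(1/2) = 1/14.
If it is behind door 2 (prior 3/7): the host has 2 equally likely choices, so probability 1/2; weight (3/7)·(1/2) = 3/14.
If it is behind door 3 (prior 2/7): the host opened door 3, so this case is ruled out; weight (2/7)·0 = 0.
If it is behind door 4 (prior 1/7): the host has 3 equally likely choices, so probability 1/3; weight (1/7)·(1/3) = 1/21.
The weights sum to 1/3.
So P(the car behind door 2 | the host opened door 3) = (3/14) / (1/3) = 9/14.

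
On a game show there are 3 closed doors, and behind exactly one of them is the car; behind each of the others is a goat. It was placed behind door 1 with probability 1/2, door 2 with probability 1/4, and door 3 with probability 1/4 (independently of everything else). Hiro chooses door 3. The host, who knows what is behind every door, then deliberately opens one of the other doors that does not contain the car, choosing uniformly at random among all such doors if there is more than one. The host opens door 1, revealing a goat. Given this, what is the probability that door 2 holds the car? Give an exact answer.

Apply Bayes' rule, conditioning on where the car actually is.
If it is behind door 1 (prior 1/2): the host opened door 1, so this case is ruled out; weight (1/2)·0 = 0.
If it is behind door 2 (prior 1/4): the host has no choice, probability 1; weight (1/4)·1 = 1/4.
If it is behind door 3 (prior 1/4): the host has 2 equally likely choices, so probability 1/2; weight (1/4)·(1/2) = 1/8.
The weights sum to 3/8.
So P(the car behind door 2 | the host opened door 1) = (1/4) / (3/8) = 2/3.

2/3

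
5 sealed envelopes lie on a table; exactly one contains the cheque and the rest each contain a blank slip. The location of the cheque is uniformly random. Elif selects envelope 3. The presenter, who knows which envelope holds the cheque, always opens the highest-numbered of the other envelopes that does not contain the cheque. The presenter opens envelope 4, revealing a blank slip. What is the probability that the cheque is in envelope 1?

Consider each possible location of the cheque in turn.
If it is in any of envelopes 1, 2, and 3 (prior 1/5 each): the presenter would have opened envelope 5 instead, probability 0; weight (1/5)·0 = 0 each.
If it is in envelope 4 (prior 1/5): the presenter opened envelope 4, so this case is ruled out; weight (1/5)·0 = 0.
If it is in envelope 5 (prior 1/5): envelope 4 is the highest-numbered option available, probability 1; weight (1/5)·1 = 1/5.
The weights sum to 1/5.
So P(the cheque in envelope 1 | the presenter opened envelope 4) = 0 / (1/5) = 0.

0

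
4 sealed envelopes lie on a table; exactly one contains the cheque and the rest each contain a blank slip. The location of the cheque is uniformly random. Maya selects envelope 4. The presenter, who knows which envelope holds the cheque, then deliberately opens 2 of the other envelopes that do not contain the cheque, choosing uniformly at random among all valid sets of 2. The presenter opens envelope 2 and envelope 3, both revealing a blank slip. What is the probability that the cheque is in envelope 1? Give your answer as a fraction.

3/4

Condition on the true location of the cheque.
If it is in envelope 1 (prior 1/4): the presenter has no choice, probability 1; weight (1/4)·1 = 1/4.
If it is in either of envelopes 2 and 3 (prior 1/4 each): that envelope was opened and seen not to hold the prize — ruled out; weight (1/4)·0 = 0 each.
If it is in envelope 4 (prior 1/4): the presenter has 3 equally likely choices, so probability 1/3; weight (1/4)·(1/3) = 1/12.
The weights sum to 1/3.
So P(the cheque in envelope 1 | the presenter opened envelope 2 and envelope 3) = (1/4) / (1/3) = 3/4.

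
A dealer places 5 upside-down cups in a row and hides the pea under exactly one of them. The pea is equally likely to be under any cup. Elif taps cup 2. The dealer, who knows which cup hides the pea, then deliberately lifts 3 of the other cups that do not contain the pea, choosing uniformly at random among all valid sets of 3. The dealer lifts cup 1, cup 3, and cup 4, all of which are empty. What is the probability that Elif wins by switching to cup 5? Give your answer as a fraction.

4/5

Consider each possible location of the pea in turn.
If it is under any of cups 1, 3, and 4 (prior 1/5 each): that cup was opened and seen not to hold the prize — ruled out; weight (1/5)·0 = 0 each.
If it is under cup 2 (prior 1/5): the dealer has 4 equally likely choices, so probability 1/4; weight (1/5)·(1/4) = 1/20.
If it is under cup 5 (prior 1/5): the dealer has no choice, probability 1; weight (1/5)·1 = 1/5.
The weights sum to 1/4.
So P(the pea under cup 5 | the dealer opened cup 1, cup 3, and cup 4) = (1/5) / (1/4) = 4/5.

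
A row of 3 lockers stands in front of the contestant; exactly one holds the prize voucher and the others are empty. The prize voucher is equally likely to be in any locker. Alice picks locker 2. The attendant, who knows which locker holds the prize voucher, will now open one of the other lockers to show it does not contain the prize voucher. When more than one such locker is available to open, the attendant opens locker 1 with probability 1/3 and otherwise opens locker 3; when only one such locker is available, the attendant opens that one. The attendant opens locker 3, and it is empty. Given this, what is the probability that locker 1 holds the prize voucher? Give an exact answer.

Condition on the true location of the prize voucher.
If it is in locker 1 (prior 1/3): only locker 3 is available, probability 1; weight (1/3)·1 = 1/3.
If it is in locker 2 (prior 1/3): locker 1 is available but not opened, probability 2/3; weight (1/3)·(2/3) = 2/9.
If it is in locker 3 (prior 1/3): the attendant opened locker 3, so this case is ruled out; weight (1/3)·0 = 0.
The weights sum to 5/9.
So P(the prize voucher in locker 1 | the attendant opened locker 3) = (1/3) / (5/9) = 3/5.

3/5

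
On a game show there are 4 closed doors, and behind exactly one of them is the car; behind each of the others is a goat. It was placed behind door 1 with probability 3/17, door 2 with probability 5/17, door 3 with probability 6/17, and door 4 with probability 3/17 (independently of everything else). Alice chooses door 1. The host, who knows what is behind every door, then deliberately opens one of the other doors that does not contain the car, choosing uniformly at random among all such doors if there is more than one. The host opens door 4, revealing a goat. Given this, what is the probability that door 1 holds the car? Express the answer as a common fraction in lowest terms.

Apply Bayes' rule, conditioning on where the car actually is.
If it is behind door 1 (prior 3/17): the host has 3 equally likely choices, so probability 1/3; weight (3/17)·(1/3) = 1/17.
If it is behind door 2 (prior 5/17): the host has 2 equally likely choices, so probability 1/2; weight (5/17)·(1/2) = 5/34.
If it is behind door 3 (prior 6/17): the host has 2 equally likely choices, so probability 1/2; weight (6/17)·(1/2) = 3/17.
If it is behind door 4 (prior 3/17): the host opened door 4, so this case is ruled out; weight (3/17)·0 = 0.
The weights sum to 13/34.
So P(the car behind door 1 | the host opened door 4) = (1/17) / (13/34) = 2/13.

2/13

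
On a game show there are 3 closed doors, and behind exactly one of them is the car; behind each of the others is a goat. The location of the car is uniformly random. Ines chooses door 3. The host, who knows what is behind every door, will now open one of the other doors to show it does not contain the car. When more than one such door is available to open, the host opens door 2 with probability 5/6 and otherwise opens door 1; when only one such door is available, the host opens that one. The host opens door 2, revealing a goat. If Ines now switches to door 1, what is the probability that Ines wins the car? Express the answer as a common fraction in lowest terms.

Consider each possible location of the car in turn.
If it is behind door 1 (prior 1/3): only door 2 is available, probability 1; weight (1/3)·1 = 1/3.
If it is behind door 2 (prior 1/3): the host opened door 2, so this case is ruled out; weight (1/3)·0 = 0.
If it is behind door 3 (prior 1/3): door 2 is available, opened with probability 5/6; weight (1/3)·(5/6) = 5/18.
The weights sum to 11/18.
So P(the car behind door 1 | the host opened door 2) = (1/3) / (11/18) = 6/11.

6/11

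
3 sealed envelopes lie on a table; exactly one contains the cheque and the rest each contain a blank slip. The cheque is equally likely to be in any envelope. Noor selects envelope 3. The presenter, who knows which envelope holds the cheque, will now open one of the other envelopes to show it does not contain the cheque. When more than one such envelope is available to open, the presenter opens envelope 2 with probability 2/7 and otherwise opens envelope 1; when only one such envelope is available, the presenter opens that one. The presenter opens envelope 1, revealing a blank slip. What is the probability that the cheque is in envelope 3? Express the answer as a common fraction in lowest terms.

Apply Bayes' rule, conditioning on where the cheque actually is.
If it is in envelope 1 (prior 1/3): the presenter opened envelope 1, so this case is ruled out; weight (1/3)·0 = 0.
If it is in envelope 2 (prior 1/3): only envelope 1 is available, probability 1; weight (1/3)·1 = 1/3.
If it is in envelope 3 (prior 1/3): envelope 2 is available but not opened, probability 5/7; weight (1/3)·(5/7) = 5/21.
The weights sum to 4/7.
So P(the cheque in envelope 3 | the presenter opened envelope 1) = (5/21) / (4/7) = 5/12.

5/12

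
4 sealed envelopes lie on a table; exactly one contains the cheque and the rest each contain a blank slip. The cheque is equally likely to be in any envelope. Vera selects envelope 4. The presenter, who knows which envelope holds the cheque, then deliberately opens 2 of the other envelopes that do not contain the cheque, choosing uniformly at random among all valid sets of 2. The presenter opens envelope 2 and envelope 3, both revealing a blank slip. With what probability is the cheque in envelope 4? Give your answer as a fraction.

Condition on the true location of the cheque.
If it is in envelope 1 (prior 1/4): the presenter has no choice, probability 1; weight (1/4)·1 = 1/4.
If it is in either of envelopes 2 and 3 (prior 1/4 each): that envelope was opened and seen not to hold the prize — ruled out; weight (1/4)·0 = 0 each.
If it is in envelope 4 (prior 1/4): the presenter has 3 equally likely choices, so probability 1/3; weight (1/4)·(1/3) = 1/12.
The weights sum to 1/3.
So P(the cheque in envelope 4 | the presenter opened envelope 2 and envelope 3) = (1/12) / (1/3) = 1/4.

1/4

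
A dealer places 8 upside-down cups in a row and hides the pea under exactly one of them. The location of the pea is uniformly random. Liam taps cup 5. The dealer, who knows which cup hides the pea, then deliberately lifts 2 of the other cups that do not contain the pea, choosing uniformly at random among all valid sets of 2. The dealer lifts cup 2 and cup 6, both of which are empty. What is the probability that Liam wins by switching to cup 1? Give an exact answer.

Consider each possible location of the pea in turn.
If it is under any of cups 1, 3, 4, 7, and 8 (prior 1/8 each): the dealer has 15 equally likely choices, so probability 1/15; weight (1/8)·(1/15) = 1/120 each.
If it is under either of cups 2 and 6 (prior 1/8 each): that cup was opened and seen not to hold the prize — ruled out; weight (1/8)·0 = 0 each.
If it is under cup 5 (prior 1/8): the dealer has 21 equally likely choices, so probability 1/21; weight (1/8)·(1/21) = 1/168.
The weights sum to 1/21.
So P(the pea under cup 1 | the dealer opened cup 2 and cup 6) = (1/120) / (1/21) = 7/40.

7/40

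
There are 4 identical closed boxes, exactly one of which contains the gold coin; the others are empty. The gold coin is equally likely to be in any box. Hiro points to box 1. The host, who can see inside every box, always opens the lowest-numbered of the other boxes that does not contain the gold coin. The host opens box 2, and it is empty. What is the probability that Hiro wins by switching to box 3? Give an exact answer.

1/3

Consider each possible location of the gold coin in turn.
If it is in any of boxes 1, 3, and 4 (prior 1/4 each): box 2 is the lowest-numbered option available, probability 1; weight (1/4)·1 = 1/4 each.
If it is in box 2 (prior 1/4): the host opened box 2, so this case is ruled out; weight (1/4)·0 = 0.
The weights sum to 3/4.
So P(the gold coin in box 3 | the host opened box 2) = (1/4) / (3/4) = 1/3.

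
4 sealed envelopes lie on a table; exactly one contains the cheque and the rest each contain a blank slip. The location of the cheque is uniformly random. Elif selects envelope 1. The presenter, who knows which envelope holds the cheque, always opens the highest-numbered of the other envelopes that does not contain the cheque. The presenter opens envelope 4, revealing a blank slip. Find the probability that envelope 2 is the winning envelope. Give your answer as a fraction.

Consider each possible location of the cheque in turn.
If it is in any of envelopes 1, 2, and 3 (prior 1/4 each): envelope 4 is the highest-numbered option available, probability 1; weight (1/4)·1 = 1/4 each.
If it is in envelope 4 (prior 1/4): the presenter opened envelope 4, so this case is ruled out; weight (1/4)·0 = 0.
The weights sum to 3/4.
So P(the cheque in envelope 2 | the presenter opened envelope 4) = (1/4) / (3/4) = 1/3.

1/3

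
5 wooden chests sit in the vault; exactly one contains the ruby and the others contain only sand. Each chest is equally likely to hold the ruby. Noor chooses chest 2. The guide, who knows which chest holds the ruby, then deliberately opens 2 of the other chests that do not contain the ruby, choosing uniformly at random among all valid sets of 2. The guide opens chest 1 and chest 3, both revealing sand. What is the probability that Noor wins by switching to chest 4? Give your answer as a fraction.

2/5

Consider each possible location of the ruby in turn.
If it is in either of chests 1 and 3 (prior 1/5 each): that chest was opened and seen not to hold the prize — ruled out; weight (1/5)·0 = 0 each.
If it is in chest 2 (prior 1/5): the guide has 6 equally likely choices, so probability 1/6; weight (1/5)·(1/6) = 1/30.
If it is in either of chests 4 and 5 (prior 1/5 each): the guide has 3 equally likely choices, so probability 1/3; weight (1/5)·(1/3) = 1/15 each.
The weights sum to 1/6.
So P(the ruby in chest 4 | the guide opened chest 1 and chest 3) = (1/15) / (1/6) = 2/5.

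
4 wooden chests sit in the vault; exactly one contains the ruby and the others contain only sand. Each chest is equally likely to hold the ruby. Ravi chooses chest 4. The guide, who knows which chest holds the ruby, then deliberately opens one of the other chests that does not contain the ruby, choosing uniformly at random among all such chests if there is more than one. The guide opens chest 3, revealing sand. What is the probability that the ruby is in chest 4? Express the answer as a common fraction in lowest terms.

1/4

Condition on the true location of the ruby.
If it is in either of chests 1 and 2 (prior 1/4 each): the guide has 2 equally likely choices, so probability 1/2; weight (1/4)·(1/2) = 1/8 each.
If it is in chest 3 (prior 1/4): the guide opened chest 3, so this case is ruled out; weight (1/4)·0 = 0.
If it is in chest 4 (prior 1/4): the guide has 3 equally likely choices, so probability 1/3; weight (1/4)·(1/3) = 1/12.
The weights sum to 1/3.
So P(the ruby in chest 4 | the guide opened chest 3) = (1/12) / (1/3) = 1/4.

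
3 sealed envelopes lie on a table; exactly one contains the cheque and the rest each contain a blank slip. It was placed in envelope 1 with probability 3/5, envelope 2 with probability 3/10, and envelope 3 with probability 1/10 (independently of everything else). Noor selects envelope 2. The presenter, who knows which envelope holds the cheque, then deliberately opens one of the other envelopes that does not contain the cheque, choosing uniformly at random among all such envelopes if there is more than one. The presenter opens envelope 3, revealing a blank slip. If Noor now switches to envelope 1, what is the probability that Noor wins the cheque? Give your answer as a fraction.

4/5

Consider each possible location of the cheque in turn.
If it is in envelope 1 (prior 3/5): the presenter has no choice, probability 1; weight (3/5)·1 = 3/5.
If it is in envelope 2 (prior 3/10): the presenter has 2 equally likely choices, so probability 1/2; weight (3/10)·(1/2) = 3/20.
If it is in envelope 3 (prior 1/10): the presenter opened envelope 3, so this case is ruled out; weight (1/10)·0 = 0.
The weights sum to 3/4.
So P(the cheque in envelope 1 | the presenter opened envelope 3) = (3/5) / (3/4) = 4/5.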